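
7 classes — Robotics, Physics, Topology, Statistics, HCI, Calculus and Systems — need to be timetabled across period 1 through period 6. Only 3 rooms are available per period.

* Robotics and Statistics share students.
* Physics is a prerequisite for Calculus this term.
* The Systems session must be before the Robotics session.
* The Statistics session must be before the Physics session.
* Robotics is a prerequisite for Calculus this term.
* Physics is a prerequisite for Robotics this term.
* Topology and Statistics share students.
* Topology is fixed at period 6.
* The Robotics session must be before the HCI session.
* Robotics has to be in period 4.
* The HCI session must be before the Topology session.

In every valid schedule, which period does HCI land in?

Robotics is fixed at period 4 and must come before HCI, so HCI is at least period 5.
Topology is fixed at period 6 and must come after HCI, so HCI is at most period 5.
So HCI must be period 5.

period 5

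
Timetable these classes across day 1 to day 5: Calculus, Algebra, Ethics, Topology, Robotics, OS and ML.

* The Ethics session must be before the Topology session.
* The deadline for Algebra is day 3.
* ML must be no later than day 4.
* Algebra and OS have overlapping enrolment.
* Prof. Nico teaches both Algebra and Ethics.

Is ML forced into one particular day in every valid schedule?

ML can be day 1 (e.g. Ethics -> day 2, Robotics -> day 1, ML -> day 1, Calculus -> day 1, Algebra -> day 1, OS -> day 2, Topology -> day 3) or day 2 (e.g. Algebra in day 1, OS in day 2, Robotics in day 1, ML in day 2, Calculus in day 1, Ethics in day 2, Topology in day 3).

No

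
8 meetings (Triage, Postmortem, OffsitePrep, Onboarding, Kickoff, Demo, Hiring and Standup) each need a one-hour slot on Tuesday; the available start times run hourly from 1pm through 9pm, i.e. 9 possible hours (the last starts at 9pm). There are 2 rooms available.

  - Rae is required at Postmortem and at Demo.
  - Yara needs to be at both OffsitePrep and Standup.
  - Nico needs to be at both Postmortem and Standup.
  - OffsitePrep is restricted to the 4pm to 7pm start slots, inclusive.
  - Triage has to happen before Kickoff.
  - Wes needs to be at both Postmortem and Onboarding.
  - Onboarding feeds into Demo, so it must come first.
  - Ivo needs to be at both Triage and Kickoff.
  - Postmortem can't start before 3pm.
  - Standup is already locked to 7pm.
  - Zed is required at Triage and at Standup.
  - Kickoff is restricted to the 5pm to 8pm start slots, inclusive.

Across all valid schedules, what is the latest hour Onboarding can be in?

8pm

Downstream work caps Onboarding at 8pm.
Onboarding at 8pm is achievable: Standup in 7pm; Triage in 1pm; Hiring in 1pm; Postmortem in 3pm; OffsitePrep in 4pm; Demo in 9pm; Onboarding in 8pm; Kickoff in 5pm.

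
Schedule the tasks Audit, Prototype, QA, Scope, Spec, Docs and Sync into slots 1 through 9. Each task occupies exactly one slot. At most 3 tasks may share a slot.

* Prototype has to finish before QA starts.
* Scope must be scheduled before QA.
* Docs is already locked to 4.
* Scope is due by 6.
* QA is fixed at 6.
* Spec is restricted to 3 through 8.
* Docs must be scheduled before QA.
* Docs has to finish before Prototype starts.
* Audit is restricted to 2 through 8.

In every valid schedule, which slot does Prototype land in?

5

Docs is fixed at 4 and must come before Prototype, so Prototype is at least 5.
QA is fixed at 6 and must come after Prototype, so Prototype is at most 5.
So Prototype must be 5.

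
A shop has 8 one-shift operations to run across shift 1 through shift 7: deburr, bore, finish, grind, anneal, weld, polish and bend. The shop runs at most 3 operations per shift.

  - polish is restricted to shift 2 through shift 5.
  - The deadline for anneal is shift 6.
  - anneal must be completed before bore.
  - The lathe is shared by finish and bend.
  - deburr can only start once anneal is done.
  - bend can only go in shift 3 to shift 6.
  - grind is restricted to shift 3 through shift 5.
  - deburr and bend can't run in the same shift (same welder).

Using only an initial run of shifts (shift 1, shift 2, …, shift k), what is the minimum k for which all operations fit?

3 shifts

The precedence chain requires at least 2 distinct shifts.
With at most 3 per shift and 8 operations, at least 3 shifts are needed.
grind can't be placed before shift 3, so the schedule must run through at least shift 3.
3 works (last occupied shift: shift 3): for example bend -> shift 3, weld -> shift 1, polish -> shift 2, deburr -> shift 2, bore -> shift 2, grind -> shift 3, anneal -> shift 1, finish -> shift 1.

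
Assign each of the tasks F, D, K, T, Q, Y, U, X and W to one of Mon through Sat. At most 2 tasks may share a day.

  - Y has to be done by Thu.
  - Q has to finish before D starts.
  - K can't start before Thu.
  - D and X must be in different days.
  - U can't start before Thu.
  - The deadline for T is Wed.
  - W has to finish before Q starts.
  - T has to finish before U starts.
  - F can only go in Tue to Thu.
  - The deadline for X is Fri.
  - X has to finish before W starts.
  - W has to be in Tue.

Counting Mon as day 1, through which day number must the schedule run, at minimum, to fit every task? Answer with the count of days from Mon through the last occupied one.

The precedence chain requires at least 4 distinct days.
With at most 2 per day and 9 tasks, at least 5 days are needed.
5 works (last occupied day: Fri): for example W=Tue; F=Tue; U=Thu; Y=Wed; Q=Wed; T=Mon; K=Thu; D=Fri; X=Mon.

5 days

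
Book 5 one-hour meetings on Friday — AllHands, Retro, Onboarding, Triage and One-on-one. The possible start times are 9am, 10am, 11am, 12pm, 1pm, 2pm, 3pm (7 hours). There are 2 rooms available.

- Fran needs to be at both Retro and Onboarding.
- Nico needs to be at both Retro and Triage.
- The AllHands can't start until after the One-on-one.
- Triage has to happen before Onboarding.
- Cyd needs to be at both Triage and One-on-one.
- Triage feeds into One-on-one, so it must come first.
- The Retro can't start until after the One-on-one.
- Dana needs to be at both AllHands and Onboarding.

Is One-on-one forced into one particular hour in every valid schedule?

No

One-on-one can be 10am (e.g. Triage=9am; One-on-one=10am; AllHands=11am; Retro=11am; Onboarding=10am) or 11am (e.g. Retro=12pm, Onboarding=10am, One-on-one=11am, Triage=9am, AllHands=12pm).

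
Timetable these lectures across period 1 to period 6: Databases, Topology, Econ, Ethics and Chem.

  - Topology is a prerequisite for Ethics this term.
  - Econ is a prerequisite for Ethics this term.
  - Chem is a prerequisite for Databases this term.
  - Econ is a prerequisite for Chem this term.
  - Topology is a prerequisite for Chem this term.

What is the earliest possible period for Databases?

period 3

Precedence pushes Databases to at least period 3.
Databases at period 3 is achievable: Ethics -> period 2, Chem -> period 2, Databases -> period 3, Topology -> period 1, Econ -> period 1.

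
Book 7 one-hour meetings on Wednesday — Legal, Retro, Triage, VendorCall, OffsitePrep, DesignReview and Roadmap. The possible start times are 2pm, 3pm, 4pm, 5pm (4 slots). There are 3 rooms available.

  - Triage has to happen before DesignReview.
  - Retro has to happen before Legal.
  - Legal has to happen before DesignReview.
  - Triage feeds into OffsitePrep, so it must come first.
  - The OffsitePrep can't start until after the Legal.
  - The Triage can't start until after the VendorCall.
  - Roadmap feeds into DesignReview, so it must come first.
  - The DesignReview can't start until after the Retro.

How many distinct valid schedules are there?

Splitting on Legal: it can be 3pm (16), 4pm (18). Listing each branch's schedules as (Retro, Triage, VendorCall, OffsitePrep, DesignReview, Roadmap):
Legal=3pm: (2pm,3pm,2pm,4pm,4pm,2pm) (2pm,3pm,2pm,4pm,4pm,3pm) (2pm,3pm,2pm,4pm,5pm,2pm) (2pm,3pm,2pm,4pm,5pm,3pm) (2pm,3pm,2pm,4pm,5pm,4pm) (2pm,3pm,2pm,5pm,4pm,2pm) (2pm,3pm,2pm,5pm,4pm,3pm) (2pm,3pm,2pm,5pm,5pm,2pm) (2pm,3pm,2pm,5pm,5pm,3pm) (2pm,3pm,2pm,5pm,5pm,4pm) (2pm,4pm,2pm,5pm,5pm,2pm) (2pm,4pm,2pm,5pm,5pm,3pm) (2pm,4pm,2pm,5pm,5pm,4pm) (2pm,4pm,3pm,5pm,5pm,2pm) (2pm,4pm,3pm,5pm,5pm,3pm) (2pm,4pm,3pm,5pm,5pm,4pm) — 16.
Legal=4pm: (2pm,3pm,2pm,5pm,5pm,2pm) (2pm,3pm,2pm,5pm,5pm,3pm) (2pm,3pm,2pm,5pm,5pm,4pm) (2pm,4pm,2pm,5pm,5pm,2pm) (2pm,4pm,2pm,5pm,5pm,3pm) (2pm,4pm,2pm,5pm,5pm,4pm) (2pm,4pm,3pm,5pm,5pm,2pm) (2pm,4pm,3pm,5pm,5pm,3pm) (2pm,4pm,3pm,5pm,5pm,4pm) (3pm,3pm,2pm,5pm,5pm,2pm) (3pm,3pm,2pm,5pm,5pm,3pm) (3pm,3pm,2pm,5pm,5pm,4pm) (3pm,4pm,2pm,5pm,5pm,2pm) (3pm,4pm,2pm,5pm,5pm,3pm) (3pm,4pm,2pm,5pm,5pm,4pm) (3pm,4pm,3pm,5pm,5pm,2pm) (3pm,4pm,3pm,5pm,5pm,3pm) (3pm,4pm,3pm,5pm,5pm,4pm) — 18.
Summing: 16 + 18 = 34.

34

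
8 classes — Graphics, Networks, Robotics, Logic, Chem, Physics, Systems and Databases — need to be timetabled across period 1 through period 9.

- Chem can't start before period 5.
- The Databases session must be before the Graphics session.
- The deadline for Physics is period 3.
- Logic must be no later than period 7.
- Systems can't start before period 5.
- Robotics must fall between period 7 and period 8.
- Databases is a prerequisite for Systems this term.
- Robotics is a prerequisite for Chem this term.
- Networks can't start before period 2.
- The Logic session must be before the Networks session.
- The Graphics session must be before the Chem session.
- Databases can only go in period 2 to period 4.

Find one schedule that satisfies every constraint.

Physics -> period 1, Logic -> period 1, Systems -> period 5, Graphics -> period 3, Robotics -> period 7, Databases -> period 2, Networks -> period 2, Chem -> period 8

Checking: Databases(period 2) before Graphics(period 3); Databases(period 2) before Systems(period 5); Robotics(period 7) before Chem(period 8); Logic(period 1) before Networks(period 2); Graphics(period 3) before Chem(period 8); Databases=period 2 in [period 2,period 4]; Networks=period 2 in [period 2,period 9]; Physics=period 1 in [period 1,period 3]; Systems=period 5 in [period 5,period 9]; Logic=period 1 in [period 1,period 7]; Robotics=period 7 in [period 7,period 8]; Chem=period 8 in [period 5,period 9].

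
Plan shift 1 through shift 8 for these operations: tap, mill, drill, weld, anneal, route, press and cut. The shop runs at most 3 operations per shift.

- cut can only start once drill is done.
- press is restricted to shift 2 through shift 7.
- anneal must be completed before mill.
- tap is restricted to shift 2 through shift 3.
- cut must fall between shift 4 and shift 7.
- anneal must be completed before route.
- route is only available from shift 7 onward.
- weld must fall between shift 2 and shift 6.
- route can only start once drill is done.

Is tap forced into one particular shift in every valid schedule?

No

tap can be shift 2 (e.g. anneal=shift 1, route=shift 7, press=shift 2, mill=shift 3, weld=shift 2, tap=shift 2, cut=shift 4, drill=shift 1) or shift 3 (e.g. weld in shift 2, tap in shift 3, press in shift 2, drill in shift 1, mill in shift 2, anneal in shift 1, route in shift 7, cut in shift 4).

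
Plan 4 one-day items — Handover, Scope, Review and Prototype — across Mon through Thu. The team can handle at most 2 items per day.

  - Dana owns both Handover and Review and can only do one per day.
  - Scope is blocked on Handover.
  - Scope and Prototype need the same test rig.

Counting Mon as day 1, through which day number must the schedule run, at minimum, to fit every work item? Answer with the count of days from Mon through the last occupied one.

2

The precedence chain requires at least 2 distinct days.
With at most 2 per day and 4 work items, at least 2 days are needed.
2 works (last occupied day: Tue): for example Review in Tue; Scope in Tue; Handover in Mon; Prototype in Mon.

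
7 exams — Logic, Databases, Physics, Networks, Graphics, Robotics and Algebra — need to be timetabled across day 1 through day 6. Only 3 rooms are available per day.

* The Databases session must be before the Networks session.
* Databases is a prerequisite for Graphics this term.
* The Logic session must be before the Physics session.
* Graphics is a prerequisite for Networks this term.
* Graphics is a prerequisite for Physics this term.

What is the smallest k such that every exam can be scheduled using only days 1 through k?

The precedence chain requires at least 3 distinct days.
With at most 3 per day and 7 exams, at least 3 days are needed.
3 works (last occupied day: day 3): for example Databases=day 1, Physics=day 3, Networks=day 3, Graphics=day 2, Algebra=day 2, Robotics=day 1, Logic=day 1.

3 days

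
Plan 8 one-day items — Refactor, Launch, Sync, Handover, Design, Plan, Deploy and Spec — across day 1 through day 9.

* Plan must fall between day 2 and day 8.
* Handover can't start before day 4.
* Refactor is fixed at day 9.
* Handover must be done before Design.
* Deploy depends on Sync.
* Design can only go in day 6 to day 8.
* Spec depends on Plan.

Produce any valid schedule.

Sync -> day 1, Design -> day 6, Launch -> day 1, Handover -> day 4, Refactor -> day 9, Spec -> day 3, Deploy -> day 2, Plan -> day 2

Checking: Sync(day 1) before Deploy(day 2); Plan(day 2) before Spec(day 3); Handover(day 4) before Design(day 6); Plan=day 2 in [day 2,day 8]; Refactor=day 9 in [day 9,day 9]; Handover=day 4 in [day 4,day 9]; Design=day 6 in [day 6,day 8].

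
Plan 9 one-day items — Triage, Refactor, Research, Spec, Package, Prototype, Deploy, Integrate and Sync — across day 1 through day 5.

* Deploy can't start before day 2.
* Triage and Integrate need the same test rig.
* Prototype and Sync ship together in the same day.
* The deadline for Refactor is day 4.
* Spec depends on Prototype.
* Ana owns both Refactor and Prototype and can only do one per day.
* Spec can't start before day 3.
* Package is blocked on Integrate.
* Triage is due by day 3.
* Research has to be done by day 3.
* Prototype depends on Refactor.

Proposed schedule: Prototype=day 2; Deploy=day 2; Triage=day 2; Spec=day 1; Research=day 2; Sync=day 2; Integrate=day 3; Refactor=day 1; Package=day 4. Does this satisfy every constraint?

Invalid. Spec can't start before day 3.

The deadline for Refactor is day 4 — holds.
Research has to be done by day 3 — holds.
Prototype and Sync ship together in the same day — holds.
Package is blocked on Integrate — holds.
Triage and Integrate need the same test rig — holds.
Spec depends on Prototype — violated.
Spec can't start before day 3 — violated.
Deploy can't start before day 2 — holds.
Ana owns both Refactor and Prototype and can only do one per day — holds.
Triage is due by day 3 — holds.
Prototype depends on Refactor — holds.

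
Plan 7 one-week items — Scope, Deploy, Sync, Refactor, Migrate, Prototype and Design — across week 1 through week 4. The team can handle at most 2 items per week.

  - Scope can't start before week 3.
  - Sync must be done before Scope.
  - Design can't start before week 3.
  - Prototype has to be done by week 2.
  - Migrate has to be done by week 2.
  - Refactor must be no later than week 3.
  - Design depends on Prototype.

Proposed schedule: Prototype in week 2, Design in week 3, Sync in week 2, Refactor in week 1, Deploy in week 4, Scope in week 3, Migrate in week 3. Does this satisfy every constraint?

Migrate has to be done by week 2 — violated.
Refactor must be no later than week 3 — holds.
Prototype has to be done by week 2 — holds.
The team can handle at most 2 items per week — violated.
Design can't start before week 3 — holds.
Design depends on Prototype — holds.
Sync must be done before Scope — holds.
Scope can't start before week 3 — holds.

Invalid. The team can handle at most 2 items per week.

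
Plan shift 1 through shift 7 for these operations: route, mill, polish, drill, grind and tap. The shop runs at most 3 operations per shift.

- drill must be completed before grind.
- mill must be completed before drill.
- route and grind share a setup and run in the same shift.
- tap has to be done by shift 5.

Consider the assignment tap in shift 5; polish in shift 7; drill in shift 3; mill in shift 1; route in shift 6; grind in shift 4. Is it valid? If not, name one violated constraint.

No. route and grind share a setup and run in the same shift is not satisfied.

drill must be completed before grind — holds.
tap has to be done by shift 5 — holds.
The shop runs at most 3 operations per shift — holds.
route and grind share a setup and run in the same shift — violated.
mill must be completed before drill — holds.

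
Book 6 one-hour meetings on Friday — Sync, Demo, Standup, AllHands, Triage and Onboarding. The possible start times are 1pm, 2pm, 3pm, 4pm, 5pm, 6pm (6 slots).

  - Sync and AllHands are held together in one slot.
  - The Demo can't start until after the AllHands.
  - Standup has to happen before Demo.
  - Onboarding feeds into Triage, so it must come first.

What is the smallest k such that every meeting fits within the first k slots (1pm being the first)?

2

The precedence chain requires at least 2 distinct slots.
2 works (last occupied slot: 2pm): for example AllHands=1pm, Standup=1pm, Triage=2pm, Onboarding=1pm, Demo=2pm, Sync=1pm.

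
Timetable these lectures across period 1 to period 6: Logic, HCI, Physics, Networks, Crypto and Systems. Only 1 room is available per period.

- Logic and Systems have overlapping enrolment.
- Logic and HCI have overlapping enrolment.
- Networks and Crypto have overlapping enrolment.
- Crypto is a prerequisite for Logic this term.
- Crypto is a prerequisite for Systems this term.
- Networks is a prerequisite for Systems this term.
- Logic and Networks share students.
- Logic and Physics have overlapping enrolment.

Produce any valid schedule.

Crypto=period 1; Physics=period 6; Logic=period 4; Networks=period 2; HCI=period 5; Systems=period 3

Checking: Crypto(period 1) before Systems(period 3); Networks(period 2) before Systems(period 3); Crypto(period 1) before Logic(period 4); Networks(period 2) != Crypto(period 1); Logic(period 4) != HCI(period 5); Logic(period 4) != Networks(period 2); Logic(period 4) != Physics(period 6); Logic(period 4) != Systems(period 3); max 1 per period (cap 1).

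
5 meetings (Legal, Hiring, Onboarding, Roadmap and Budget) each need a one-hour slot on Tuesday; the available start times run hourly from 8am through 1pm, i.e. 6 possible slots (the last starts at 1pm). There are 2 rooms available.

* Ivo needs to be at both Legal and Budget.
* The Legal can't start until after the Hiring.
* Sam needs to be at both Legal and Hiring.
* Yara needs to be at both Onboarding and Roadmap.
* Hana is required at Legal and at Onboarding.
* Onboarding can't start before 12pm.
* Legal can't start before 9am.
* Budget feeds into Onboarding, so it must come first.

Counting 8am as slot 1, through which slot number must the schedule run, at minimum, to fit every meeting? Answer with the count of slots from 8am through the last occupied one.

The precedence chain requires at least 2 distinct slots.
With at most 2 per slot and 5 meetings, at least 3 slots are needed.
Onboarding can't be placed before 12pm — that is slot 5 counting from 8am — so the schedule must run through at least 5 slots.
5 works (last occupied slot: 12pm): for example Onboarding -> 12pm, Legal -> 9am, Budget -> 8am, Roadmap -> 9am, Hiring -> 8am.

5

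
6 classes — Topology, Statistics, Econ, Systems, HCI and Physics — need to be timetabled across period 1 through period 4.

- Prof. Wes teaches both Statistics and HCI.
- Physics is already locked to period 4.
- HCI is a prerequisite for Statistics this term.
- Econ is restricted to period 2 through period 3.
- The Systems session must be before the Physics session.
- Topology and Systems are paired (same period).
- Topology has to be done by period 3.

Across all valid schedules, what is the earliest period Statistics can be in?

Precedence pushes Statistics to at least period 2.
Statistics at period 2 is achievable: Statistics -> period 2; Systems -> period 1; Topology -> period 1; Physics -> period 4; HCI -> period 1; Econ -> period 2.

period 2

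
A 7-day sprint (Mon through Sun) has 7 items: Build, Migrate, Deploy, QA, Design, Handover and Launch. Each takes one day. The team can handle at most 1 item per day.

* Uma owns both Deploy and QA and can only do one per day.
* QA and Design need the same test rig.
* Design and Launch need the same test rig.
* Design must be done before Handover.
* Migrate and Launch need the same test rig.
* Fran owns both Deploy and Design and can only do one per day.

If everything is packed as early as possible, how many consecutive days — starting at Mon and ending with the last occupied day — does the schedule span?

The precedence chain requires at least 2 distinct days.
With at most 1 per day and 7 tasks, at least 7 days are needed.
7 works (last occupied day: Sun): for example Migrate in Thu; Deploy in Fri; Handover in Tue; Build in Wed; Design in Mon; QA in Sat; Launch in Sun.

7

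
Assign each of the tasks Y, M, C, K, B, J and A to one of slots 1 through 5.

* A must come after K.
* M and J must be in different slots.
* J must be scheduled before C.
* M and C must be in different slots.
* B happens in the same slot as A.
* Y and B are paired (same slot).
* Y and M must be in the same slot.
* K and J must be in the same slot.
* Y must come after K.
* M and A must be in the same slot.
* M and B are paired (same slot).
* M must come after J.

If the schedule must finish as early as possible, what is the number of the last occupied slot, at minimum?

slot 3

The precedence chain requires at least 2 distinct slots.
Could 2 slots be enough, i.e. nothing placed later than 2? No: C must come after J (at 1 or later) → {2}; J must come before C (at 2 or earlier) → {1}; M must come after J (at 1 or later) → {2}; C can't share with M (2) → nothing is left.
So 2 slots is not enough.
3 works (last occupied slot: 3): for example K in 1, C in 3, B in 2, J in 1, Y in 2, A in 2, M in 2.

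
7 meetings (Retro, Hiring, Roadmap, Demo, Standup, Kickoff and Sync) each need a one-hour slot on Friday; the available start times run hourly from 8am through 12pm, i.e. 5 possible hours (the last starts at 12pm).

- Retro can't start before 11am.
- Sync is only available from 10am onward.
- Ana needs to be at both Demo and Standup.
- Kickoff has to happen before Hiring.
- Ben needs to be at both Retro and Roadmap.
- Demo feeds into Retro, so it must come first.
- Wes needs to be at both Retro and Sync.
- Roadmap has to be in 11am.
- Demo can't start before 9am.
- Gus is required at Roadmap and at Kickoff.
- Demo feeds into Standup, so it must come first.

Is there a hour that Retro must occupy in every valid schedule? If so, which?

Retro's window is 11am–12pm.
Roadmap is fixed at 11am, and Retro can't share a hour with Roadmap.
So Retro must be 12pm.

12pm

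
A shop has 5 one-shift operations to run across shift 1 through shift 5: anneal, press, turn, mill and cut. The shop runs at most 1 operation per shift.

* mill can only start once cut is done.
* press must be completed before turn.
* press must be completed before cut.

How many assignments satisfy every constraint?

Splitting on anneal: it can be shift 1 (3), shift 2 (3), shift 3 (3), shift 4 (3), shift 5 (3). Listing each branch's schedules as (press, turn, mill, cut) by shift number:
anneal=shift 1: (2,3,5,4) (2,4,5,3) (2,5,4,3) — 3.
anneal=shift 2: (1,3,5,4) (1,4,5,3) (1,5,4,3) — 3.
anneal=shift 3: (1,2,5,4) (1,4,5,2) (1,5,4,2) — 3.
anneal=shift 4: (1,2,5,3) (1,3,5,2) (1,5,3,2) — 3.
anneal=shift 5: (1,2,4,3) (1,3,4,2) (1,4,3,2) — 3.
Summing: 3 + 3 + 3 + 3 + 3 = 15.

15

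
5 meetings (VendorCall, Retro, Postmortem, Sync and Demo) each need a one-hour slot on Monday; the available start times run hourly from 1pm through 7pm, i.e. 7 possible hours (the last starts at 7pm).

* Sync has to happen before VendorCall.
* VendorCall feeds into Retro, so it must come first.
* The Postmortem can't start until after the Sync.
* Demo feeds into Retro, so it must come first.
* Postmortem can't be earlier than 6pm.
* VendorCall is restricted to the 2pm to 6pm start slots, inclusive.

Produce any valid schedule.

Postmortem -> 6pm, Retro -> 3pm, Sync -> 1pm, VendorCall -> 2pm, Demo -> 1pm

Checking: Sync(1pm) before VendorCall(2pm); Demo(1pm) before Retro(3pm); VendorCall(2pm) before Retro(3pm); Sync(1pm) before Postmortem(6pm); VendorCall=2pm in [2pm,6pm]; Postmortem=6pm in [6pm,7pm].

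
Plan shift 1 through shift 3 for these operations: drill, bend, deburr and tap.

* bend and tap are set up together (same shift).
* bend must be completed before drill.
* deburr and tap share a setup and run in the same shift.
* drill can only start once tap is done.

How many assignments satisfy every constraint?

Enumerating: drill in shift 2, tap in shift 1, deburr in shift 1, bend in shift 1 | drill=shift 3, deburr=shift 1, bend=shift 1, tap=shift 1 | bend in shift 2; drill in shift 3; deburr in shift 2; tap in shift 2.

3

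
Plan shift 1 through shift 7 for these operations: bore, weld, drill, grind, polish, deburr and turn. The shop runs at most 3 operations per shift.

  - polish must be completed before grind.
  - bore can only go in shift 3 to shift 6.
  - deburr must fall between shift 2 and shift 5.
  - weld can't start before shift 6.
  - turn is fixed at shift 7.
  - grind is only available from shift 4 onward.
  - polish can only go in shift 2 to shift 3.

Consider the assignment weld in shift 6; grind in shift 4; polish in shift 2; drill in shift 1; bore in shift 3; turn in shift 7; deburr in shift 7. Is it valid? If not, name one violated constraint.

No — it violates: deburr must fall between shift 2 and shift 5

polish must be completed before grind — holds.
deburr must fall between shift 2 and shift 5 — violated.
grind is only available from shift 4 onward — holds.
bore can only go in shift 3 to shift 6 — holds.
The shop runs at most 3 operations per shift — holds.
weld can't start before shift 6 — holds.
turn is fixed at shift 7 — holds.
polish can only go in shift 2 to shift 3 — holds.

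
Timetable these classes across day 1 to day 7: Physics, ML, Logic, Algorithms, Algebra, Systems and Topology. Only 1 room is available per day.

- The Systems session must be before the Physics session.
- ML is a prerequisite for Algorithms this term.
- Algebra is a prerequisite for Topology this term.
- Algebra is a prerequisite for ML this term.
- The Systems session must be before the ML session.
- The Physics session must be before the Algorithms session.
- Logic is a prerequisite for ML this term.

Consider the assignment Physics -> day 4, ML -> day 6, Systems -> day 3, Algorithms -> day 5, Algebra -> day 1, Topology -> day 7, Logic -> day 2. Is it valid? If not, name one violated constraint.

No. ML is a prerequisite for Algorithms this term is not satisfied.

The Physics session must be before the Algorithms session — holds.
The Systems session must be before the ML session — holds.
Only 1 room is available per day — holds.
Algebra is a prerequisite for ML this term — holds.
Algebra is a prerequisite for Topology this term — holds.
Logic is a prerequisite for ML this term — holds.
The Systems session must be before the Physics session — holds.
ML is a prerequisite for Algorithms this term — violated.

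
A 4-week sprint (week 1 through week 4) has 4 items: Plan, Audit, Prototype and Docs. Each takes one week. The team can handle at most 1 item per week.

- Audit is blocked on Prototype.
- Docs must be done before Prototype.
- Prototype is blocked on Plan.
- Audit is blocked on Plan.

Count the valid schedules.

Enumerating: Docs in week 2; Audit in week 4; Prototype in week 3; Plan in week 1 | Audit=week 4; Prototype=week 3; Docs=week 1; Plan=week 2.

2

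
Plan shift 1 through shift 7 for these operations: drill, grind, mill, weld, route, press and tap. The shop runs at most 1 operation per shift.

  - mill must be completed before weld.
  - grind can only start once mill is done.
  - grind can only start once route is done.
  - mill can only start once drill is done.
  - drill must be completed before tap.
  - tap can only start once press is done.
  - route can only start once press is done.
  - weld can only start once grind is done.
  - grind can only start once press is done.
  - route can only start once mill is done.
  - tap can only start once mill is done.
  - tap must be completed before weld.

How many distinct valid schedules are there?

Splitting on drill: it can be shift 1 (6), shift 2 (3). Listing each branch's schedules as (grind, mill, weld, route, press, tap) by shift number:
drill=shift 1: (5,2,7,4,3,6) (5,3,7,4,2,6) (6,2,7,4,3,5) (6,2,7,5,3,4) (6,3,7,4,2,5) (6,3,7,5,2,4) — 6.
drill=shift 2: (5,3,7,4,1,6) (6,3,7,4,1,5) (6,3,7,5,1,4) — 3.
Summing: 6 + 3 = 9.

9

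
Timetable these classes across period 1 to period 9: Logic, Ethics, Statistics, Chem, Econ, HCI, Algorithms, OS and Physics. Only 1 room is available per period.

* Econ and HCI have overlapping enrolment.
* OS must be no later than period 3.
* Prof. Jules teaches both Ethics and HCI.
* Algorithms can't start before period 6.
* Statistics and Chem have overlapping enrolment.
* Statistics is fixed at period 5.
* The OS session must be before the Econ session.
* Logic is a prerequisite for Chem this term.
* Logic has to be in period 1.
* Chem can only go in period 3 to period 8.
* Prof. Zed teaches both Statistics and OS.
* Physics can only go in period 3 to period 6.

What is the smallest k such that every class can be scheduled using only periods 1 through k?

The precedence chain requires at least 2 distinct periods.
With at most 1 per period and 9 classes, at least 9 periods are needed.
Algorithms can't be placed before period 6, so the schedule must run through at least period 6.
9 works (last occupied period: period 9): for example Econ=period 7, Logic=period 1, Statistics=period 5, OS=period 2, HCI=period 9, Algorithms=period 6, Chem=period 4, Physics=period 3, Ethics=period 8.

9 periods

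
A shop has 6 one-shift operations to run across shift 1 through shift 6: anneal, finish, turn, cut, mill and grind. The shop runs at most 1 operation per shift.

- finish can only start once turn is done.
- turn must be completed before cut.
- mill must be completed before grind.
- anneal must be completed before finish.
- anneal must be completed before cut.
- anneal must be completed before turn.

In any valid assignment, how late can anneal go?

Downstream work caps anneal at shift 4.
anneal at shift 3 is achievable: turn=shift 4; mill=shift 1; anneal=shift 3; finish=shift 5; cut=shift 6; grind=shift 2.
Nothing later works — the capacity limit rule out every shift after shift 3.

shift 3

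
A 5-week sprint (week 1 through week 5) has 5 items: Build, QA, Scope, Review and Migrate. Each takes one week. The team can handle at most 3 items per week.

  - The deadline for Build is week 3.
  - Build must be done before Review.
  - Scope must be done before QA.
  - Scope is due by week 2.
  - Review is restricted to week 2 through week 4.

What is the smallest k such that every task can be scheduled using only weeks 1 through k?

The precedence chain requires at least 2 distinct weeks.
With at most 3 per week and 5 tasks, at least 2 weeks are needed.
2 works (last occupied week: week 2): for example Scope -> week 1; Review -> week 2; Migrate -> week 1; Build -> week 1; QA -> week 2.

2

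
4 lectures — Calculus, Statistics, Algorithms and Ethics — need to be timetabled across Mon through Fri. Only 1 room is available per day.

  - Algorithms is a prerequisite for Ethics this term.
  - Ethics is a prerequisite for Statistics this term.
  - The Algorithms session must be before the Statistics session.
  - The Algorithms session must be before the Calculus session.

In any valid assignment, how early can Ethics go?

Tue

Precedence pushes Ethics to at least Tue; downstream work caps Ethics at Thu.
Ethics at Tue is achievable: Statistics in Wed; Ethics in Tue; Algorithms in Mon; Calculus in Thu.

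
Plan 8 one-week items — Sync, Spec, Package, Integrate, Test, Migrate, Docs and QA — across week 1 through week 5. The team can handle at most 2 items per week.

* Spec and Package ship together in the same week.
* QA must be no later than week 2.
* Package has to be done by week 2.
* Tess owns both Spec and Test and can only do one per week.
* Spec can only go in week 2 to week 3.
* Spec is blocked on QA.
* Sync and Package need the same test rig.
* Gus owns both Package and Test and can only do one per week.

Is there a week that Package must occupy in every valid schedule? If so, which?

week 2

Package must be in the same week as Spec, which can't be before week 2, so Package is at least week 2; Package's own window allows nothing later than week 2.
So Package is pinned to week 2.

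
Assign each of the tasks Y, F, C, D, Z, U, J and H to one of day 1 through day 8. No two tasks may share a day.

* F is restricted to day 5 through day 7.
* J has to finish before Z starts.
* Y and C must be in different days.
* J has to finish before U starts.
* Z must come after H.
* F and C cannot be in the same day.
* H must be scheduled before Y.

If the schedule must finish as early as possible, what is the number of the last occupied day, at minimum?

8

The precedence chain requires at least 2 distinct days.
With at most 1 per day and 8 tasks, at least 8 days are needed.
F can't be placed before day 5, so the schedule must run through at least day 5.
8 works (last occupied day: day 8): for example J in day 1, Y in day 4, F in day 5, H in day 2, U in day 6, D in day 8, Z in day 3, C in day 7.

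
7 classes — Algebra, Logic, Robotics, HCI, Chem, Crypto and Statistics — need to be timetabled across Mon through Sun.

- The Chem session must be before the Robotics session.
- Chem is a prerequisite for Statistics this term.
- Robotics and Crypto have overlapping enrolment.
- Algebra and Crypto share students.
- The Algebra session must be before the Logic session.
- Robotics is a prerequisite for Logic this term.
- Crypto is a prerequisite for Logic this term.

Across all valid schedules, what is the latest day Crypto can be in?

Downstream work caps Crypto at Sat.
Crypto at Sat is achievable: Chem -> Mon, Logic -> Sun, Robotics -> Tue, HCI -> Mon, Crypto -> Sat, Statistics -> Tue, Algebra -> Mon.

Sat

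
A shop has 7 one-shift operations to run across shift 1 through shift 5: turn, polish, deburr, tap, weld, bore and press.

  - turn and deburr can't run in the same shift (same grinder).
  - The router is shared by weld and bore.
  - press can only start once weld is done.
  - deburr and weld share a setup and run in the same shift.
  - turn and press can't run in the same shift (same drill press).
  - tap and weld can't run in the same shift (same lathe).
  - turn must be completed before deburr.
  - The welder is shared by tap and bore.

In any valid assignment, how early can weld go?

shift 2

Weld must be in the same shift as deburr, which can't be before shift 2, so weld is at least shift 2; downstream work caps weld at shift 4.
weld at shift 2 is achievable: press in shift 3, turn in shift 1, bore in shift 3, deburr in shift 2, tap in shift 1, weld in shift 2, polish in shift 1.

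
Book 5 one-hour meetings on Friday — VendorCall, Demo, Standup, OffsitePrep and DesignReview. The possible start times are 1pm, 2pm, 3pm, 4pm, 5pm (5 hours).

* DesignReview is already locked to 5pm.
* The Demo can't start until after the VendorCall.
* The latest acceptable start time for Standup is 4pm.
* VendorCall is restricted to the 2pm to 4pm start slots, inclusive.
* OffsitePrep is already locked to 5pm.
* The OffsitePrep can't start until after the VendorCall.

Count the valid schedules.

24

Splitting on VendorCall: it can be 2pm (12), 3pm (8), 4pm (4). Listing each branch's schedules as (Demo, Standup, OffsitePrep, DesignReview):
VendorCall=2pm: (3pm,1pm,5pm,5pm) (3pm,2pm,5pm,5pm) (3pm,3pm,5pm,5pm) (3pm,4pm,5pm,5pm) (4pm,1pm,5pm,5pm) (4pm,2pm,5pm,5pm) (4pm,3pm,5pm,5pm) (4pm,4pm,5pm,5pm) (5pm,1pm,5pm,5pm) (5pm,2pm,5pm,5pm) (5pm,3pm,5pm,5pm) (5pm,4pm,5pm,5pm) — 12.
VendorCall=3pm: (4pm,1pm,5pm,5pm) (4pm,2pm,5pm,5pm) (4pm,3pm,5pm,5pm) (4pm,4pm,5pm,5pm) (5pm,1pm,5pm,5pm) (5pm,2pm,5pm,5pm) (5pm,3pm,5pm,5pm) (5pm,4pm,5pm,5pm) — 8.
VendorCall=4pm: (5pm,1pm,5pm,5pm) (5pm,2pm,5pm,5pm) (5pm,3pm,5pm,5pm) (5pm,4pm,5pm,5pm) — 4.
Summing: 12 + 8 + 4 = 24.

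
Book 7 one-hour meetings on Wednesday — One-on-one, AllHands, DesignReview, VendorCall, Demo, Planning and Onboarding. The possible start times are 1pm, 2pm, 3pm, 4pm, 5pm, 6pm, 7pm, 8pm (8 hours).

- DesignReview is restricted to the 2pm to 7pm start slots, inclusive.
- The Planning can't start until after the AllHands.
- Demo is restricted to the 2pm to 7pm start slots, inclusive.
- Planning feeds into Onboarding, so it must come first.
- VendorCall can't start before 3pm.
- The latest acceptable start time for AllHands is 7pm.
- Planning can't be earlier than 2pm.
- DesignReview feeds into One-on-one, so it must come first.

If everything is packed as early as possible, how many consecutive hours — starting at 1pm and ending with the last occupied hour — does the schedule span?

3

The precedence chain requires at least 3 distinct hours.
3 works (last occupied hour: 3pm): for example Planning -> 2pm, AllHands -> 1pm, One-on-one -> 3pm, Demo -> 2pm, DesignReview -> 2pm, VendorCall -> 3pm, Onboarding -> 3pm.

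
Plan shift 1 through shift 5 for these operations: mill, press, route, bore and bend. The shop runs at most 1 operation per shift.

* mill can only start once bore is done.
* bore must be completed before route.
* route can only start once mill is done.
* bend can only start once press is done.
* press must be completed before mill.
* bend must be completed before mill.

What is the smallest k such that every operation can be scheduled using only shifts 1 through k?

5 shifts

The precedence chain requires at least 4 distinct shifts.
With at most 1 per shift and 5 operations, at least 5 shifts are needed.
5 works (last occupied shift: shift 5): for example bore -> shift 2, mill -> shift 4, press -> shift 1, bend -> shift 3, route -> shift 5.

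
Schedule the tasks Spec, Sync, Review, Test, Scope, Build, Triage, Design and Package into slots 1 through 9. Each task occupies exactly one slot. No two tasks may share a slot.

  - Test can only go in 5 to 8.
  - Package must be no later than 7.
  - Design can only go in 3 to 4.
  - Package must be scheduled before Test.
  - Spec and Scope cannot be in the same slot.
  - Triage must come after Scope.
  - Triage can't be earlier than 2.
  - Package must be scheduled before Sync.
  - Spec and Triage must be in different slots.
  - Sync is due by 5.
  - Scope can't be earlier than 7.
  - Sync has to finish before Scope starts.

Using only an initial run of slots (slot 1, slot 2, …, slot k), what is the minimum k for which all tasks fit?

The precedence chain requires at least 4 distinct slots.
With at most 1 per slot and 9 tasks, at least 9 slots are needed.
Propagating the time windows through the other constraints, Triage can't land before 8, so the schedule must run through at least slot 8.
9 works (last occupied slot: 9): for example Review in 6; Test in 5; Sync in 2; Scope in 7; Design in 3; Triage in 8; Package in 1; Build in 9; Spec in 4.

9 slots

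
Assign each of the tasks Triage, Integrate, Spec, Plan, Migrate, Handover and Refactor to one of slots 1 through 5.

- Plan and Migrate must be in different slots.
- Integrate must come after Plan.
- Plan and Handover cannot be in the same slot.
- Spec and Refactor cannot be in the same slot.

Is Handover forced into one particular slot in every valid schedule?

Handover can be 1 (e.g. Refactor -> 2, Handover -> 1, Spec -> 1, Integrate -> 3, Plan -> 2, Triage -> 1, Migrate -> 1) or 2 (e.g. Handover in 2; Triage in 1; Spec in 1; Migrate in 2; Plan in 1; Refactor in 2; Integrate in 2).

No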